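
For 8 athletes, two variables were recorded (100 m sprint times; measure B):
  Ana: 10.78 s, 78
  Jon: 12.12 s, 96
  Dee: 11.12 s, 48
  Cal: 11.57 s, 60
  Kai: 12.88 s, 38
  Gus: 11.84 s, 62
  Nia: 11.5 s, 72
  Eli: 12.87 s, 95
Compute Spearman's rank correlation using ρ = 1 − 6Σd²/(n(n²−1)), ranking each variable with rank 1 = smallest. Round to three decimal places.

Ranks of variable 1: 1, 6, 2, 4, 8, 5, 3, 7
Ranks of variable 2: 6, 8, 2, 3, 1, 4, 5, 7
d = r₁ − r₂: -5, -2, 0, 1, 7, 1, -2, 0
d²: 25, 4, 0, 1, 49, 1, 4, 0; Σd² = 84
ρ = 1 − 6·84/(8·63) = 1 − 504/504 = 0.000

0.000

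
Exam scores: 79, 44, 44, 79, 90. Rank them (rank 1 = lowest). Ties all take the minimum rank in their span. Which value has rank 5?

Sorted (ascending): 44, 44, 79, 79, 90
The 2 values of 44 occupy positions 1–2 → each gets rank 1.
The 2 values of 79 occupy positions 3–4 → each gets rank 3.
Rank 5 → value 90.

90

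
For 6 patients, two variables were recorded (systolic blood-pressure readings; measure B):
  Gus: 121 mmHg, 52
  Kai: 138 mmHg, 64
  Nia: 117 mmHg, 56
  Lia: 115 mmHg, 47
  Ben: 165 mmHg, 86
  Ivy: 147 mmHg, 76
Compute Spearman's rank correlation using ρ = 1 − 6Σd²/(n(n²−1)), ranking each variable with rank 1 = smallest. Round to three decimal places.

0.943

Ranks of variable 1: 3, 4, 2, 1, 6, 5
Ranks of variable 2: 2, 4, 3, 1, 6, 5
d = r₁ − r₂: 1, 0, -1, 0, 0, 0
d²: 1, 0, 1, 0, 0, 0; Σd² = 2
ρ = 1 − 6·2/(6·35) = 1 − 12/210 = 0.943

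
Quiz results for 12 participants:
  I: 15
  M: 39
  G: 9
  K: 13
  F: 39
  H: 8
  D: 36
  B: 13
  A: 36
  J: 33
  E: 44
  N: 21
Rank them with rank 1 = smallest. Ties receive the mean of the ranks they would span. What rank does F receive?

10.5

Sorted (ascending): 8, 9, 13, 13, 15, 21, 33, 36, 36, 39, 39, 44
The 2 values of 13 occupy positions 3–4 → average rank (3+4)/2 = 3.5.
The 2 values of 36 occupy positions 8–9 → average rank (8+9)/2 = 8.5.
The 2 values of 39 occupy positions 10–11 → average rank (10+11)/2 = 10.5.
F has value 39 → rank 10.5.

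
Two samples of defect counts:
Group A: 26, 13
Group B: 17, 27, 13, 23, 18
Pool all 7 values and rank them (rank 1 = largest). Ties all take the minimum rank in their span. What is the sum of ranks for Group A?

8

Sorted (descending): 27, 26, 23, 18, 17, 13, 13
The 2 values of 13 occupy positions 6–7 → each gets rank 6.
Group A values → pooled ranks: 26→2, 13→6
Rank sum = 2 + 6 = 8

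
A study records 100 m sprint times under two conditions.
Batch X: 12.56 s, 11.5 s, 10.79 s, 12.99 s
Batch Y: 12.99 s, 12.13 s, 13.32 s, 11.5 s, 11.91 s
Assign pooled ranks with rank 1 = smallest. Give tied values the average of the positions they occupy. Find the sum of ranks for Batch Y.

Sorted (ascending): 10.79, 11.5, 11.5, 11.91, 12.13, 12.56, 12.99, 12.99, 13.32
The 2 values of 11.5 occupy positions 2–3 → average rank (2+3)/2 = 2.5.
The 2 values of 12.99 occupy positions 7–8 → average rank (7+8)/2 = 7.5.
Batch Y values → pooled ranks: 12.99→7.5, 12.13→5, 13.32→9, 11.5→2.5, 11.91→4
Rank sum = 7.5 + 5 + 9 + 2.5 + 4 = 28

28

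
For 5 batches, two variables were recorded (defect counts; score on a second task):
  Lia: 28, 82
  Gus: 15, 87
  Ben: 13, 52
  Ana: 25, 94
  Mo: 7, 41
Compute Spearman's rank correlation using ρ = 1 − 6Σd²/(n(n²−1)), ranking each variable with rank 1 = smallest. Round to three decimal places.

Ranks of variable 1: 5, 3, 2, 4, 1
Ranks of variable 2: 3, 4, 2, 5, 1
d = r₁ − r₂: 2, -1, 0, -1, 0
d²: 4, 1, 0, 1, 0; Σd² = 6
ρ = 1 − 6·6/(5·24) = 1 − 36/120 = 0.700

0.700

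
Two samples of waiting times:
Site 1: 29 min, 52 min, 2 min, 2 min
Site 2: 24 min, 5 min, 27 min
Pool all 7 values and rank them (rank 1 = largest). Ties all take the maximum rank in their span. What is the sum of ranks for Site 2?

Sorted (descending): 52, 29, 27, 24, 5, 2, 2
The 2 values of 2 occupy positions 6–7 → each gets rank 7.
Site 2 values → pooled ranks: 24→4, 5→5, 27→3
Rank sum = 4 + 5 + 3 = 12

12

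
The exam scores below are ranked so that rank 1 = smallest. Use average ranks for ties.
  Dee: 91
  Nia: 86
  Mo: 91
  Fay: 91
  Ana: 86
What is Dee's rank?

4

Sorted (ascending): 86, 86, 91, 91, 91
The 2 values of 86 occupy positions 1–2 → average rank (1+2)/2 = 1.5.
The 3 values of 91 occupy positions 3–5 → average rank 4.
Dee has value 91 → rank 4.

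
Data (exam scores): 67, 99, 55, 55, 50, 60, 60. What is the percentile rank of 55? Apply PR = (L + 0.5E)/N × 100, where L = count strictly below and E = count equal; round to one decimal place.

28.6

N = 7.
Strictly below 55: 1. Equal to 55: 2.
PR = (1 + 0.5·2)/7 × 100 = 28.6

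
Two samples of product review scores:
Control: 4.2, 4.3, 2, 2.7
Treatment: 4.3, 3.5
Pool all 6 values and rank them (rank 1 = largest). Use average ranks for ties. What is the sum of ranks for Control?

Sorted (descending): 4.3, 4.3, 4.2, 3.5, 2.7, 2
The 2 values of 4.3 occupy positions 1–2 → average rank (1+2)/2 = 1.5.
Control values → pooled ranks: 4.2→3, 4.3→1.5, 2→6, 2.7→5
Rank sum = 3 + 1.5 + 6 + 5 = 15.5

15.5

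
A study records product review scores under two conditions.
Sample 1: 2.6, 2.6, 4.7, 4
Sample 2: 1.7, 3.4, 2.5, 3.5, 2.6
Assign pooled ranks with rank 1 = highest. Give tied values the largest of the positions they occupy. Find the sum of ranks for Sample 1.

Sorted (descending): 4.7, 4, 3.5, 3.4, 2.6, 2.6, 2.6, 2.5, 1.7
The 3 values of 2.6 occupy positions 5–7 → each gets rank 7.
Sample 1 values → pooled ranks: 2.6→7, 2.6→7, 4.7→1, 4→2
Rank sum = 7 + 7 + 1 + 2 = 17

17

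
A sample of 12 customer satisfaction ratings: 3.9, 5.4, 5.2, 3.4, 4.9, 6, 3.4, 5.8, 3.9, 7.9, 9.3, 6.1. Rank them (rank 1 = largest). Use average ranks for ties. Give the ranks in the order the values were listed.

9.5, 6, 7, 11.5, 8, 4, 11.5, 5, 9.5, 2, 1, 3

Sorted (descending): 9.3, 7.9, 6.1, 6, 5.8, 5.4, 5.2, 4.9, 3.9, 3.9, 3.4, 3.4
The 2 values of 3.9 occupy positions 9–10 → average rank (9+10)/2 = 9.5.
The 2 values of 3.4 occupy positions 11–12 → average rank (11+12)/2 = 11.5.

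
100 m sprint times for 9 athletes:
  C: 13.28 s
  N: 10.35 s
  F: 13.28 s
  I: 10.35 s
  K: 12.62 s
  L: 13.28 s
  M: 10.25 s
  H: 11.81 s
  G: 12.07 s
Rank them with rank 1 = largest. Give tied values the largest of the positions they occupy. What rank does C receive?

3

Sorted (descending): 13.28, 13.28, 13.28, 12.62, 12.07, 11.81, 10.35, 10.35, 10.25
The 3 values of 13.28 occupy positions 1–3 → each gets rank 3.
The 2 values of 10.35 occupy positions 7–8 → each gets rank 8.
C has value 13.28 s → rank 3.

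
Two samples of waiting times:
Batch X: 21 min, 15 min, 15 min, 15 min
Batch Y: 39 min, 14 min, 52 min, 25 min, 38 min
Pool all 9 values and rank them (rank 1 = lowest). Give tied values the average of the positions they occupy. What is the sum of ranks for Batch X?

Sorted (ascending): 14, 15, 15, 15, 21, 25, 38, 39, 52
The 3 values of 15 occupy positions 2–4 → average rank 3.
Batch X values → pooled ranks: 21→5, 15→3, 15→3, 15→3
Rank sum = 5 + 3 + 3 + 3 = 14

14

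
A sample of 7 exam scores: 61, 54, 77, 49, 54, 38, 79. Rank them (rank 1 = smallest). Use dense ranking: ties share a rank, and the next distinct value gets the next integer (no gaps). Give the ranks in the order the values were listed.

4, 3, 5, 2, 3, 1, 6

Sorted (ascending): 38, 49, 54, 54, 61, 77, 79
The 2 values of 54 share dense rank 3.
Remaining distinct values take the next consecutive integers.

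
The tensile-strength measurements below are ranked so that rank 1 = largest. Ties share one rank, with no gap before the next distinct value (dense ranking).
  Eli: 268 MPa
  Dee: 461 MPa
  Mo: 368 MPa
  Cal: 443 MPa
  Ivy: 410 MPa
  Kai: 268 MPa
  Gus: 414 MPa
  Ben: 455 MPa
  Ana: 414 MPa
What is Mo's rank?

Sorted (descending): 461, 455, 443, 414, 414, 410, 368, 268, 268
The 2 values of 414 share dense rank 4.
The 2 values of 268 share dense rank 7.
Remaining distinct values take the next consecutive integers.
Mo has value 368 MPa → rank 6.

6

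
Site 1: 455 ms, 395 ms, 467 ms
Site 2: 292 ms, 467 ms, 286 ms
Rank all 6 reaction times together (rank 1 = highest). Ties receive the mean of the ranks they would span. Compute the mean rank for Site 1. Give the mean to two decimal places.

Sorted (descending): 467, 467, 455, 395, 292, 286
The 2 values of 467 occupy positions 1–2 → average rank (1+2)/2 = 1.5.
Site 1 values → pooled ranks: 455→3, 395→4, 467→1.5
Mean rank = (3 + 4 + 1.5) / 3 = 2.83

2.83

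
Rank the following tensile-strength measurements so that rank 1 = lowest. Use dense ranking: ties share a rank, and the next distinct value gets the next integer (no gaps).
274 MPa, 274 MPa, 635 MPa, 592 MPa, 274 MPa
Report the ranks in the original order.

Sorted (ascending): 274, 274, 274, 592, 635
The 3 values of 274 share dense rank 1.
Remaining distinct values take the next consecutive integers.

1, 1, 3, 2, 1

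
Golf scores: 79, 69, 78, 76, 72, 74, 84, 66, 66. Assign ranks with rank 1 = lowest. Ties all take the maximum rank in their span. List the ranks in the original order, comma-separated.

8, 3, 7, 6, 4, 5, 9, 2, 2

Sorted (ascending): 66, 66, 69, 72, 74, 76, 78, 79, 84
The 2 values of 66 occupy positions 1–2 → each gets rank 2.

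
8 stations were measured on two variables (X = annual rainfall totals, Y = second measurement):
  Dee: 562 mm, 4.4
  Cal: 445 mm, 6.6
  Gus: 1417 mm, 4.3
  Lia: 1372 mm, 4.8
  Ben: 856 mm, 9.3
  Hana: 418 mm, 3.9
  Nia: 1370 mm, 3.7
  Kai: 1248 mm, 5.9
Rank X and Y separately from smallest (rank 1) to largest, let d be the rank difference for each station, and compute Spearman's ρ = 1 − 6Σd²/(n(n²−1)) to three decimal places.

Ranks of variable 1: 3, 2, 8, 7, 4, 1, 6, 5
Ranks of variable 2: 4, 7, 3, 5, 8, 2, 1, 6
d = r₁ − r₂: -1, -5, 5, 2, -4, -1, 5, -1
d²: 1, 25, 25, 4, 16, 1, 25, 1; Σd² = 98
ρ = 1 − 6·98/(8·63) = 1 − 588/504 = -0.167

-0.167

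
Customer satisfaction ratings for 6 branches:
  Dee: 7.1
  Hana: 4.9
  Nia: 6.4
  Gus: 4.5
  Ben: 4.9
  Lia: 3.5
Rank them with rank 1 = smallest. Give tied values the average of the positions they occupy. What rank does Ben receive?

3.5

Sorted (ascending): 3.5, 4.5, 4.9, 4.9, 6.4, 7.1
The 2 values of 4.9 occupy positions 3–4 → average rank (3+4)/2 = 3.5.
Ben has value 4.9 → rank 3.5.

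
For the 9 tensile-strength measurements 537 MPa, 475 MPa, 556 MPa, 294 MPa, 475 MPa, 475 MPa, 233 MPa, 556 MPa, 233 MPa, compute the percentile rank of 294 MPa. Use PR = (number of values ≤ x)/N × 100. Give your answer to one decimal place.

N = 9.
Strictly below 294: 2. Equal to 294: 1.
PR = 3/9 × 100 = 33.3

33.3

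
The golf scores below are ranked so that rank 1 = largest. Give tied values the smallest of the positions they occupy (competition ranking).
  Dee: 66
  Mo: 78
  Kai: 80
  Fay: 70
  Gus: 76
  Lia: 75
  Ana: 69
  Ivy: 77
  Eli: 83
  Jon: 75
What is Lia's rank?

6

Sorted (descending): 83, 80, 78, 77, 76, 75, 75, 70, 69, 66
The 2 values of 75 occupy positions 6–7 → each gets rank 6.
Lia has value 75 → rank 6.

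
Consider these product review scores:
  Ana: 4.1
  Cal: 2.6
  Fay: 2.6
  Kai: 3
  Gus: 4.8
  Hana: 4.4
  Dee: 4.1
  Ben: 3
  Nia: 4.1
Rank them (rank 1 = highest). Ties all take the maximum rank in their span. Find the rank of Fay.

9

Sorted (descending): 4.8, 4.4, 4.1, 4.1, 4.1, 3, 3, 2.6, 2.6
The 3 values of 4.1 occupy positions 3–5 → each gets rank 5.
The 2 values of 3 occupy positions 6–7 → each gets rank 7.
The 2 values of 2.6 occupy positions 8–9 → each gets rank 9.
Fay has value 2.6 → rank 9.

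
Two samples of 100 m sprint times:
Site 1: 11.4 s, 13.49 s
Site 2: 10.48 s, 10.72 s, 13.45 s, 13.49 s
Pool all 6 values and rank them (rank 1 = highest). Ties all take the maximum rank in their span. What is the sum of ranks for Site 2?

16

Sorted (descending): 13.49, 13.49, 13.45, 11.4, 10.72, 10.48
The 2 values of 13.49 occupy positions 1–2 → each gets rank 2.
Site 2 values → pooled ranks: 10.48→6, 10.72→5, 13.45→3, 13.49→2
Rank sum = 6 + 5 + 3 + 2 = 16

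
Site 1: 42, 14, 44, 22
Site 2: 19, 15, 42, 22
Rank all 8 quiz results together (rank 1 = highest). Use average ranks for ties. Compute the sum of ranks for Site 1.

16

Sorted (descending): 44, 42, 42, 22, 22, 19, 15, 14
The 2 values of 42 occupy positions 2–3 → average rank (2+3)/2 = 2.5.
The 2 values of 22 occupy positions 4–5 → average rank (4+5)/2 = 4.5.
Site 1 values → pooled ranks: 42→2.5, 14→8, 44→1, 22→4.5
Rank sum = 2.5 + 8 + 1 + 4.5 = 16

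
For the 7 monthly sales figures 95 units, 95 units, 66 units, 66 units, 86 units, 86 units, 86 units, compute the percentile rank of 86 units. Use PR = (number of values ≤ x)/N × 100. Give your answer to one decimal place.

N = 7.
Strictly below 86: 2. Equal to 86: 3.
PR = 5/7 × 100 = 71.4

71.4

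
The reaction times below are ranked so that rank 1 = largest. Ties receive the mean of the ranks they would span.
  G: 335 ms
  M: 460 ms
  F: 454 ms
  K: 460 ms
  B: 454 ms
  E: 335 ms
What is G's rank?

5.5

Sorted (descending): 460, 460, 454, 454, 335, 335
The 2 values of 460 occupy positions 1–2 → average rank (1+2)/2 = 1.5.
The 2 values of 454 occupy positions 3–4 → average rank (3+4)/2 = 3.5.
The 2 values of 335 occupy positions 5–6 → average rank (5+6)/2 = 5.5.
G has value 335 ms → rank 5.5.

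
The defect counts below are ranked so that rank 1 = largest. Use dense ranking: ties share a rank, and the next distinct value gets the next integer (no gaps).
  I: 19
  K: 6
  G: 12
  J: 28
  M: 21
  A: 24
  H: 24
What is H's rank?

2

Sorted (descending): 28, 24, 24, 21, 19, 12, 6
The 2 values of 24 share dense rank 2.
Remaining distinct values take the next consecutive integers.
H has value 24 → rank 2.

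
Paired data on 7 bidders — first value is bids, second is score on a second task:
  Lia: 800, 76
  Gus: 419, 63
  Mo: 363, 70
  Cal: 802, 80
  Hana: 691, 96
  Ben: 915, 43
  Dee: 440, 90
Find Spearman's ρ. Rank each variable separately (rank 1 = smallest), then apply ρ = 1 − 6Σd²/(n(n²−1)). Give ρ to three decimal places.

Ranks of variable 1: 5, 2, 1, 6, 4, 7, 3
Ranks of variable 2: 4, 2, 3, 5, 7, 1, 6
d = r₁ − r₂: 1, 0, -2, 1, -3, 6, -3
d²: 1, 0, 4, 1, 9, 36, 9; Σd² = 60
ρ = 1 − 6·60/(7·48) = 1 − 360/336 = -0.071

-0.071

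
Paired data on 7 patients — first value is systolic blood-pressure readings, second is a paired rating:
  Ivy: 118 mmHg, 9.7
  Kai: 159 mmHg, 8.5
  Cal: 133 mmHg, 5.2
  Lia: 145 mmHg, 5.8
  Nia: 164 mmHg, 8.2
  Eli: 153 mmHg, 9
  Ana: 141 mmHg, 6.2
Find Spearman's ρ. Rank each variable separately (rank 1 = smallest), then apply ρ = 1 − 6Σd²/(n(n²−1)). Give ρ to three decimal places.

0.071

Ranks of variable 1: 1, 6, 2, 4, 7, 5, 3
Ranks of variable 2: 7, 5, 1, 2, 4, 6, 3
d = r₁ − r₂: -6, 1, 1, 2, 3, -1, 0
d²: 36, 1, 1, 4, 9, 1, 0; Σd² = 52
ρ = 1 − 6·52/(7·48) = 1 − 312/336 = 0.071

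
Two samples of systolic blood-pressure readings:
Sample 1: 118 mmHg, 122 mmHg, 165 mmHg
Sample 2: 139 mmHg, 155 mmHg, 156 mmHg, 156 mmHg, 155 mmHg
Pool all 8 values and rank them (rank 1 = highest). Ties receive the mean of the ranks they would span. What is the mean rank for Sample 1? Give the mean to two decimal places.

5.33

Sorted (descending): 165, 156, 156, 155, 155, 139, 122, 118
The 2 values of 156 occupy positions 2–3 → average rank (2+3)/2 = 2.5.
The 2 values of 155 occupy positions 4–5 → average rank (4+5)/2 = 4.5.
Sample 1 values → pooled ranks: 118→8, 122→7, 165→1
Mean rank = (8 + 7 + 1) / 3 = 5.33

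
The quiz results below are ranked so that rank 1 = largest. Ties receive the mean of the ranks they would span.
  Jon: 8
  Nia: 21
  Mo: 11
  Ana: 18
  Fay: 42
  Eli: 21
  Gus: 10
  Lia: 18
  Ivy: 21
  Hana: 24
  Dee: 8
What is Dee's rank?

Sorted (descending): 42, 24, 21, 21, 21, 18, 18, 11, 10, 8, 8
The 3 values of 21 occupy positions 3–5 → average rank 4.
The 2 values of 18 occupy positions 6–7 → average rank (6+7)/2 = 6.5.
The 2 values of 8 occupy positions 10–11 → average rank (10+11)/2 = 10.5.
Dee has value 8 → rank 10.5.

10.5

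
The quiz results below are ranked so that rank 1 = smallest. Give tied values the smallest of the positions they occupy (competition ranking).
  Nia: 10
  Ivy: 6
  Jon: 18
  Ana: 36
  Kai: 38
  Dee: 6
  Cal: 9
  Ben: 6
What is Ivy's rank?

1

Sorted (ascending): 6, 6, 6, 9, 10, 18, 36, 38
The 3 values of 6 occupy positions 1–3 → each gets rank 1.
Ivy has value 6 → rank 1.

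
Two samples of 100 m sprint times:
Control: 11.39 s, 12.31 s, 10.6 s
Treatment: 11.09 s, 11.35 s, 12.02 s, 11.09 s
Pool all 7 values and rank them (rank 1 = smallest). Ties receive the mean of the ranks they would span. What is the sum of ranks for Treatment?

Sorted (ascending): 10.6, 11.09, 11.09, 11.35, 11.39, 12.02, 12.31
The 2 values of 11.09 occupy positions 2–3 → average rank (2+3)/2 = 2.5.
Treatment values → pooled ranks: 11.09→2.5, 11.35→4, 12.02→6, 11.09→2.5
Rank sum = 2.5 + 4 + 6 + 2.5 = 15

15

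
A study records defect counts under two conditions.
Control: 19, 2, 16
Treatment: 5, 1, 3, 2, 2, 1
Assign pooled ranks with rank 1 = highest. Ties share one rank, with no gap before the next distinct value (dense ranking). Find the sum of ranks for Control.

Sorted (descending): 19, 16, 5, 3, 2, 2, 2, 1, 1
The 3 values of 2 share dense rank 5.
The 2 values of 1 share dense rank 6.
Remaining distinct values take the next consecutive integers.
Control values → pooled ranks: 19→1, 2→5, 16→2
Rank sum = 1 + 5 + 2 = 8

8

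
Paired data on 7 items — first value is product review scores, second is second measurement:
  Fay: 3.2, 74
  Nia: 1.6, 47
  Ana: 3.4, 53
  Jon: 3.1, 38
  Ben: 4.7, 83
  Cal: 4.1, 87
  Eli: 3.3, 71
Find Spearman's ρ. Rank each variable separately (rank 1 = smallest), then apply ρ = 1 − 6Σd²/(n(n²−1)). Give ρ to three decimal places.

0.786

Ranks of variable 1: 3, 1, 5, 2, 7, 6, 4
Ranks of variable 2: 5, 2, 3, 1, 6, 7, 4
d = r₁ − r₂: -2, -1, 2, 1, 1, -1, 0
d²: 4, 1, 4, 1, 1, 1, 0; Σd² = 12
ρ = 1 − 6·12/(7·48) = 1 − 72/336 = 0.786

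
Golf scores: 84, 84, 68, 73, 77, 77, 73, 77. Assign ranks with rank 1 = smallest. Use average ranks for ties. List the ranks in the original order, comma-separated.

Sorted (ascending): 68, 73, 73, 77, 77, 77, 84, 84
The 2 values of 73 occupy positions 2–3 → average rank (2+3)/2 = 2.5.
The 3 values of 77 occupy positions 4–6 → average rank 5.
The 2 values of 84 occupy positions 7–8 → average rank (7+8)/2 = 7.5.

7.5, 7.5, 1, 2.5, 5, 5, 2.5, 5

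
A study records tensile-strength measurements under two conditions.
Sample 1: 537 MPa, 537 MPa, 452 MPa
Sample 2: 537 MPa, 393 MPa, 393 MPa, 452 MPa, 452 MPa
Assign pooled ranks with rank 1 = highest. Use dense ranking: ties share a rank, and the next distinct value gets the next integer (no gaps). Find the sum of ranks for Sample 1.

Sorted (descending): 537, 537, 537, 452, 452, 452, 393, 393
The 3 values of 537 share dense rank 1.
The 3 values of 452 share dense rank 2.
The 2 values of 393 share dense rank 3.
Sample 1 values → pooled ranks: 537→1, 537→1, 452→2
Rank sum = 1 + 1 + 2 = 4

4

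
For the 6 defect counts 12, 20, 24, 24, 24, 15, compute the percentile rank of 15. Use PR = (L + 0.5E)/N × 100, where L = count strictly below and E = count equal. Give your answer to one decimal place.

N = 6.
Strictly below 15: 1. Equal to 15: 1.
PR = (1 + 0.5·1)/6 × 100 = 25.0

25.0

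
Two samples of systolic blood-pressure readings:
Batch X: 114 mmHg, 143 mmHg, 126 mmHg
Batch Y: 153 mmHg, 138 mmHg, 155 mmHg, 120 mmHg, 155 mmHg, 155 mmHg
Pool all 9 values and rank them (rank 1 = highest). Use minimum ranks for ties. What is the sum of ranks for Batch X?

Sorted (descending): 155, 155, 155, 153, 143, 138, 126, 120, 114
The 3 values of 155 occupy positions 1–3 → each gets rank 1.
Batch X values → pooled ranks: 114→9, 143→5, 126→7
Rank sum = 9 + 5 + 7 = 21

21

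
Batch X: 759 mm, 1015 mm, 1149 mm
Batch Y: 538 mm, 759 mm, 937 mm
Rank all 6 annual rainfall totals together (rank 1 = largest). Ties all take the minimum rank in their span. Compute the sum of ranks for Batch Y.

13

Sorted (descending): 1149, 1015, 937, 759, 759, 538
The 2 values of 759 occupy positions 4–5 → each gets rank 4.
Batch Y values → pooled ranks: 538→6, 759→4, 937→3
Rank sum = 6 + 4 + 3 = 13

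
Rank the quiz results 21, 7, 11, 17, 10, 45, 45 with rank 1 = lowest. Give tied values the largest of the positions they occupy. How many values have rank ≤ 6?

Sorted (ascending): 7, 10, 11, 17, 21, 45, 45
The 2 values of 45 occupy positions 6–7 → each gets rank 7.
Ranks ≤ 6: {1, 2, 3, 4, 5} → 5 values.

5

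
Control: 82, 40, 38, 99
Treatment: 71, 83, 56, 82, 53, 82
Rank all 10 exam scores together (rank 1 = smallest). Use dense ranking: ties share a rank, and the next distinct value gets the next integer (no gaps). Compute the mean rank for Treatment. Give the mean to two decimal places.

Sorted (ascending): 38, 40, 53, 56, 71, 82, 82, 82, 83, 99
The 3 values of 82 share dense rank 6.
Remaining distinct values take the next consecutive integers.
Treatment values → pooled ranks: 71→5, 83→7, 56→4, 82→6, 53→3, 82→6
Mean rank = (5 + 7 + 4 + 6 + 3 + 6) / 6 = 5.17

5.17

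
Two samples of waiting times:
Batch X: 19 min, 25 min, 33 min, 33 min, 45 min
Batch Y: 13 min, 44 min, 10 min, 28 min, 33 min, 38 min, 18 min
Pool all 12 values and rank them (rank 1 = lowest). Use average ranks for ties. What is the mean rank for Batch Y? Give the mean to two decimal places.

Sorted (ascending): 10, 13, 18, 19, 25, 28, 33, 33, 33, 38, 44, 45
The 3 values of 33 occupy positions 7–9 → average rank 8.
Batch Y values → pooled ranks: 13→2, 44→11, 10→1, 28→6, 33→8, 38→10, 18→3
Mean rank = (2 + 11 + 1 + 6 + 8 + 10 + 3) / 7 = 5.86

5.86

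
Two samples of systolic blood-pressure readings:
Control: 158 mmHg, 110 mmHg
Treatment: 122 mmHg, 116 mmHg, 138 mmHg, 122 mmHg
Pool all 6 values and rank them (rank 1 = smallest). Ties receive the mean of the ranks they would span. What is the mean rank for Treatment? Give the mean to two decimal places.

3.50

Sorted (ascending): 110, 116, 122, 122, 138, 158
The 2 values of 122 occupy positions 3–4 → average rank (3+4)/2 = 3.5.
Treatment values → pooled ranks: 122→3.5, 116→2, 138→5, 122→3.5
Mean rank = (3.5 + 2 + 5 + 3.5) / 4 = 3.50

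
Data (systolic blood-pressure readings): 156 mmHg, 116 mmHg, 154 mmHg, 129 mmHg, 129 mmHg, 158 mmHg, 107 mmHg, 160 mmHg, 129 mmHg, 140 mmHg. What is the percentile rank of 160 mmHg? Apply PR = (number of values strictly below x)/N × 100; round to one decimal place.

N = 10.
Strictly below 160: 9. Equal to 160: 1.
PR = 9/10 × 100 = 90.0

90.0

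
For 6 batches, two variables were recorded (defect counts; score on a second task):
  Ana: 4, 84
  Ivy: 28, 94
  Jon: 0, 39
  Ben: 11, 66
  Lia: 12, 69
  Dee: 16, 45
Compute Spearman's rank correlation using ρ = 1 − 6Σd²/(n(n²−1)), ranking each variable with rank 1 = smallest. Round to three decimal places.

Ranks of variable 1: 2, 6, 1, 3, 4, 5
Ranks of variable 2: 5, 6, 1, 3, 4, 2
d = r₁ − r₂: -3, 0, 0, 0, 0, 3
d²: 9, 0, 0, 0, 0, 9; Σd² = 18
ρ = 1 − 6·18/(6·35) = 1 − 108/210 = 0.486

0.486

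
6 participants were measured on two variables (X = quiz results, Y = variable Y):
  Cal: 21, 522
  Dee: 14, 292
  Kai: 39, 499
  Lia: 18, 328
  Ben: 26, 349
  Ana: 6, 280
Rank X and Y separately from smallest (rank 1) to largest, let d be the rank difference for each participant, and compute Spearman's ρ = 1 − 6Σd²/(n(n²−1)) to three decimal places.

0.829

Ranks of variable 1: 4, 2, 6, 3, 5, 1
Ranks of variable 2: 6, 2, 5, 3, 4, 1
d = r₁ − r₂: -2, 0, 1, 0, 1, 0
d²: 4, 0, 1, 0, 1, 0; Σd² = 6
ρ = 1 − 6·6/(6·35) = 1 − 36/210 = 0.829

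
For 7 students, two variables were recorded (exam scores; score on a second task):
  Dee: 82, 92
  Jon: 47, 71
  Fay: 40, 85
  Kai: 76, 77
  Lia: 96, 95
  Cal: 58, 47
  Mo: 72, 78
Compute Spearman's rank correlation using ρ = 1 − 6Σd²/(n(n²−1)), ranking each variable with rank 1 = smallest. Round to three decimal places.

Ranks of variable 1: 6, 2, 1, 5, 7, 3, 4
Ranks of variable 2: 6, 2, 5, 3, 7, 1, 4
d = r₁ − r₂: 0, 0, -4, 2, 0, 2, 0
d²: 0, 0, 16, 4, 0, 4, 0; Σd² = 24
ρ = 1 − 6·24/(7·48) = 1 − 144/336 = 0.571

0.571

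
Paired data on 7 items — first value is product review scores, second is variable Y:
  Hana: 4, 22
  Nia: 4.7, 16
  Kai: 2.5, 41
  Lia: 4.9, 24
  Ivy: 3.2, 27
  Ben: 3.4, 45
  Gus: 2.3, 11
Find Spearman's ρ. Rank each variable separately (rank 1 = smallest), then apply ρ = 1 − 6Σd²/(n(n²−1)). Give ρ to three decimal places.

-0.036

Ranks of variable 1: 5, 6, 2, 7, 3, 4, 1
Ranks of variable 2: 3, 2, 6, 4, 5, 7, 1
d = r₁ − r₂: 2, 4, -4, 3, -2, -3, 0
d²: 4, 16, 16, 9, 4, 9, 0; Σd² = 58
ρ = 1 − 6·58/(7·48) = 1 − 348/336 = -0.036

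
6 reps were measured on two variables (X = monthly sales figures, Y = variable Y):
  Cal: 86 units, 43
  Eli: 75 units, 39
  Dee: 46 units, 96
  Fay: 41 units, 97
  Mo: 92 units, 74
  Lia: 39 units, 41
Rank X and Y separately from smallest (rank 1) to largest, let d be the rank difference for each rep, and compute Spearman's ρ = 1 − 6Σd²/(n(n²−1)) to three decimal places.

Ranks of variable 1: 5, 4, 3, 2, 6, 1
Ranks of variable 2: 3, 1, 5, 6, 4, 2
d = r₁ − r₂: 2, 3, -2, -4, 2, -1
d²: 4, 9, 4, 16, 4, 1; Σd² = 38
ρ = 1 − 6·38/(6·35) = 1 − 228/210 = -0.086

-0.086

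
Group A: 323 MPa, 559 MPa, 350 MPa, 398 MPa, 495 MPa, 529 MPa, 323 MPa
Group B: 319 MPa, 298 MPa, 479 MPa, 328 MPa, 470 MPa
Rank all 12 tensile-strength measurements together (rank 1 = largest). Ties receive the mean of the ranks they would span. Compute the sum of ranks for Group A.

38

Sorted (descending): 559, 529, 495, 479, 470, 398, 350, 328, 323, 323, 319, 298
The 2 values of 323 occupy positions 9–10 → average rank (9+10)/2 = 9.5.
Group A values → pooled ranks: 323→9.5, 559→1, 350→7, 398→6, 495→3, 529→2, 323→9.5
Rank sum = 9.5 + 1 + 7 + 6 + 3 + 2 + 9.5 = 38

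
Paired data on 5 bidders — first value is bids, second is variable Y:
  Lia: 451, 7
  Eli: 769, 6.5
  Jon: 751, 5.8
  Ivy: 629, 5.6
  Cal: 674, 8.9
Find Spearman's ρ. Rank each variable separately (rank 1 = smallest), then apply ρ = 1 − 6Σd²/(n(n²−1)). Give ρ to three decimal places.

-0.100

Ranks of variable 1: 1, 5, 4, 2, 3
Ranks of variable 2: 4, 3, 2, 1, 5
d = r₁ − r₂: -3, 2, 2, 1, -2
d²: 9, 4, 4, 1, 4; Σd² = 22
ρ = 1 − 6·22/(5·24) = 1 − 132/120 = -0.100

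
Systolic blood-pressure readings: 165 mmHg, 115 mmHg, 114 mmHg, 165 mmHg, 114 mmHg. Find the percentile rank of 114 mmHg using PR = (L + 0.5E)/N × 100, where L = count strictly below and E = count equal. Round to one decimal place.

20.0

N = 5.
Strictly below 114: 0. Equal to 114: 2.
PR = (0 + 0.5·2)/5 × 100 = 20.0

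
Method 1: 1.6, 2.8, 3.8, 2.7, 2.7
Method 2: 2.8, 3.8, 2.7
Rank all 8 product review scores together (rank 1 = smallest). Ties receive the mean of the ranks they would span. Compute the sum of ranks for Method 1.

20

Sorted (ascending): 1.6, 2.7, 2.7, 2.7, 2.8, 2.8, 3.8, 3.8
The 3 values of 2.7 occupy positions 2–4 → average rank 3.
The 2 values of 2.8 occupy positions 5–6 → average rank (5+6)/2 = 5.5.
The 2 values of 3.8 occupy positions 7–8 → average rank (7+8)/2 = 7.5.
Method 1 values → pooled ranks: 1.6→1, 2.8→5.5, 3.8→7.5, 2.7→3, 2.7→3
Rank sum = 1 + 5.5 + 7.5 + 3 + 3 = 20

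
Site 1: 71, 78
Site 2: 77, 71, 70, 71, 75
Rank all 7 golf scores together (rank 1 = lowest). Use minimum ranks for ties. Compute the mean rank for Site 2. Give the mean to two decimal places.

Sorted (ascending): 70, 71, 71, 71, 75, 77, 78
The 3 values of 71 occupy positions 2–4 → each gets rank 2.
Site 2 values → pooled ranks: 77→6, 71→2, 70→1, 71→2, 75→5
Mean rank = (6 + 2 + 1 + 2 + 5) / 5 = 3.20

3.20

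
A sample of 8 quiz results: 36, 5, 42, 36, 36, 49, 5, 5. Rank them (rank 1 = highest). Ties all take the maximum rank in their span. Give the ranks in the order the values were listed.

Sorted (descending): 49, 42, 36, 36, 36, 5, 5, 5
The 3 values of 36 occupy positions 3–5 → each gets rank 5.
The 3 values of 5 occupy positions 6–8 → each gets rank 8.

5, 8, 2, 5, 5, 1, 8, 8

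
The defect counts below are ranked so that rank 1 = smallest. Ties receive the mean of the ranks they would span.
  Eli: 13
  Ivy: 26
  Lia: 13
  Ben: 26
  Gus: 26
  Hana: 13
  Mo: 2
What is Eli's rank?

Sorted (ascending): 2, 13, 13, 13, 26, 26, 26
The 3 values of 13 occupy positions 2–4 → average rank 3.
The 3 values of 26 occupy positions 5–7 → average rank 6.
Eli has value 13 → rank 3.

3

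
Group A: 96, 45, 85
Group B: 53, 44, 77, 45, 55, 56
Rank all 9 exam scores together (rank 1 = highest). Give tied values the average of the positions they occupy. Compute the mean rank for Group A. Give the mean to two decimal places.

3.50

Sorted (descending): 96, 85, 77, 56, 55, 53, 45, 45, 44
The 2 values of 45 occupy positions 7–8 → average rank (7+8)/2 = 7.5.
Group A values → pooled ranks: 96→1, 45→7.5, 85→2
Mean rank = (1 + 7.5 + 2) / 3 = 3.50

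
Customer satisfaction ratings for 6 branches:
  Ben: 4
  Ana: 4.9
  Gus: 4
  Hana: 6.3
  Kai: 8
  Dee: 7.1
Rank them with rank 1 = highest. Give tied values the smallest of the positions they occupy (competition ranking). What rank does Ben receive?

5

Sorted (descending): 8, 7.1, 6.3, 4.9, 4, 4
The 2 values of 4 occupy positions 5–6 → each gets rank 5.
Ben has value 4 → rank 5.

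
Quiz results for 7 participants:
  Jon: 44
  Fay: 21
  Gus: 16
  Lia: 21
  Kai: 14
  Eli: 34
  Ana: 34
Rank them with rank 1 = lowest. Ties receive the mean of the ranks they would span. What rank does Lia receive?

Sorted (ascending): 14, 16, 21, 21, 34, 34, 44
The 2 values of 21 occupy positions 3–4 → average rank (3+4)/2 = 3.5.
The 2 values of 34 occupy positions 5–6 → average rank (5+6)/2 = 5.5.
Lia has value 21 → rank 3.5.

3.5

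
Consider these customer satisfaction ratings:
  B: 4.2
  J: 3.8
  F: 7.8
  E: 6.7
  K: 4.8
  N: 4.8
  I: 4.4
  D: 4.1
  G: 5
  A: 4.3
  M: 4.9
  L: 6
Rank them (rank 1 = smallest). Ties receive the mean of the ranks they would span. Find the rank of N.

Sorted (ascending): 3.8, 4.1, 4.2, 4.3, 4.4, 4.8, 4.8, 4.9, 5, 6, 6.7, 7.8
The 2 values of 4.8 occupy positions 6–7 → average rank (6+7)/2 = 6.5.
N has value 4.8 → rank 6.5.

6.5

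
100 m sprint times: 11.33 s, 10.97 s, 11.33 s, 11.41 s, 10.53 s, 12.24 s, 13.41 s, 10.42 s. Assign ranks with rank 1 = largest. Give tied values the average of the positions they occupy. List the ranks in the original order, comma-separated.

Sorted (descending): 13.41, 12.24, 11.41, 11.33, 11.33, 10.97, 10.53, 10.42
The 2 values of 11.33 occupy positions 4–5 → average rank (4+5)/2 = 4.5.

4.5, 6, 4.5, 3, 7, 2, 1, 8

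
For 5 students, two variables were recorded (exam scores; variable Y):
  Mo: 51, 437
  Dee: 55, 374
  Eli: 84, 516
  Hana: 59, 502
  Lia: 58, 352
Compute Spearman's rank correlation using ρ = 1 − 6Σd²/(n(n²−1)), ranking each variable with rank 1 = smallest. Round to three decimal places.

0.600

Ranks of variable 1: 1, 2, 5, 4, 3
Ranks of variable 2: 3, 2, 5, 4, 1
d = r₁ − r₂: -2, 0, 0, 0, 2
d²: 4, 0, 0, 0, 4; Σd² = 8
ρ = 1 − 6·8/(5·24) = 1 − 48/120 = 0.600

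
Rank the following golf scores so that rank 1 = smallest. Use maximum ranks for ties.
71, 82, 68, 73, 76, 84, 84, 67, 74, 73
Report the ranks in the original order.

3, 8, 2, 5, 7, 10, 10, 1, 6, 5

Sorted (ascending): 67, 68, 71, 73, 73, 74, 76, 82, 84, 84
The 2 values of 73 occupy positions 4–5 → each gets rank 5.
The 2 values of 84 occupy positions 9–10 → each gets rank 10.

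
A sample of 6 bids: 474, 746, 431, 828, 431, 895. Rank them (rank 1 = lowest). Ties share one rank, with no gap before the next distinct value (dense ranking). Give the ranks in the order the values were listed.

2, 3, 1, 4, 1, 5

Sorted (ascending): 431, 431, 474, 746, 828, 895
The 2 values of 431 share dense rank 1.
Remaining distinct values take the next consecutive integers.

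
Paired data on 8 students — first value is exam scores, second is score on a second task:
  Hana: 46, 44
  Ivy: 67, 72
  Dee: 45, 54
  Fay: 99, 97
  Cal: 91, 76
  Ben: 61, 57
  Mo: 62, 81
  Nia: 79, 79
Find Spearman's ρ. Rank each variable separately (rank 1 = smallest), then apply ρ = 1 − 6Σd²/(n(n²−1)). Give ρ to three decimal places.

0.810

Ranks of variable 1: 2, 5, 1, 8, 7, 3, 4, 6
Ranks of variable 2: 1, 4, 2, 8, 5, 3, 7, 6
d = r₁ − r₂: 1, 1, -1, 0, 2, 0, -3, 0
d²: 1, 1, 1, 0, 4, 0, 9, 0; Σd² = 16
ρ = 1 − 6·16/(8·63) = 1 − 96/504 = 0.810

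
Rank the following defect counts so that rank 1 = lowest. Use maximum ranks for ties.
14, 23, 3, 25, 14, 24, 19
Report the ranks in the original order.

Sorted (ascending): 3, 14, 14, 19, 23, 24, 25
The 2 values of 14 occupy positions 2–3 → each gets rank 3.

3, 5, 1, 7, 3, 6, 4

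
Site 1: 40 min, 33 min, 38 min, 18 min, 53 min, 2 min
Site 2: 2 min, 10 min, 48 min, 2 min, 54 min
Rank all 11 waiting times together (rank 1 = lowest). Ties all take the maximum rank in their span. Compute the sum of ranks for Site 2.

30

Sorted (ascending): 2, 2, 2, 10, 18, 33, 38, 40, 48, 53, 54
The 3 values of 2 occupy positions 1–3 → each gets rank 3.
Site 2 values → pooled ranks: 2→3, 10→4, 48→9, 2→3, 54→11
Rank sum = 3 + 4 + 9 + 3 + 11 = 30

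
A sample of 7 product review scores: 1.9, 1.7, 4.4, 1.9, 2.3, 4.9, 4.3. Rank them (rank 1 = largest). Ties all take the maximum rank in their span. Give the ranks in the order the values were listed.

6, 7, 2, 6, 4, 1, 3

Sorted (descending): 4.9, 4.4, 4.3, 2.3, 1.9, 1.9, 1.7
The 2 values of 1.9 occupy positions 5–6 → each gets rank 6.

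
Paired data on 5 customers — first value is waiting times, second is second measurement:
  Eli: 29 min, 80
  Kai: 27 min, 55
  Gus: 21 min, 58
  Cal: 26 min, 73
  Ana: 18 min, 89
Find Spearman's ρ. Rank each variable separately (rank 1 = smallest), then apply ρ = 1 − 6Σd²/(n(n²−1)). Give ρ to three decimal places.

-0.300

Ranks of variable 1: 5, 4, 2, 3, 1
Ranks of variable 2: 4, 1, 2, 3, 5
d = r₁ − r₂: 1, 3, 0, 0, -4
d²: 1, 9, 0, 0, 16; Σd² = 26
ρ = 1 − 6·26/(5·24) = 1 − 156/120 = -0.300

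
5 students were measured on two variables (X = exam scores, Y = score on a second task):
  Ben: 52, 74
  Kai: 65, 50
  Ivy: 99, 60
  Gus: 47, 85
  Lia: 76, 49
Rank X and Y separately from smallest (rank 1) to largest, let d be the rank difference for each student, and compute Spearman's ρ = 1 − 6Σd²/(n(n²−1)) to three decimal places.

-0.700

Ranks of variable 1: 2, 3, 5, 1, 4
Ranks of variable 2: 4, 2, 3, 5, 1
d = r₁ − r₂: -2, 1, 2, -4, 3
d²: 4, 1, 4, 16, 9; Σd² = 34
ρ = 1 − 6·34/(5·24) = 1 − 204/120 = -0.700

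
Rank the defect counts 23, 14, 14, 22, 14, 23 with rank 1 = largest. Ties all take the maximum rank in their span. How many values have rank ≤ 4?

3

Sorted (descending): 23, 23, 22, 14, 14, 14
The 2 values of 23 occupy positions 1–2 → each gets rank 2.
The 3 values of 14 occupy positions 4–6 → each gets rank 6.
Ranks ≤ 4: {2, 2, 3} → 3 values.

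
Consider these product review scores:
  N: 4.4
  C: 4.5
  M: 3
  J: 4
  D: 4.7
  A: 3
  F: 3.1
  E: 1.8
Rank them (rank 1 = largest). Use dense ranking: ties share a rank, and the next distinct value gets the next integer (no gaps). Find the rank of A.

6

Sorted (descending): 4.7, 4.5, 4.4, 4, 3.1, 3, 3, 1.8
The 2 values of 3 share dense rank 6.
Remaining distinct values take the next consecutive integers.
A has value 3 → rank 6.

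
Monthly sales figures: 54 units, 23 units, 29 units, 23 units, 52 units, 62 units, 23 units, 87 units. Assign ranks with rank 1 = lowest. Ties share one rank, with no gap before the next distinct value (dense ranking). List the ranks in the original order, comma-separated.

Sorted (ascending): 23, 23, 23, 29, 52, 54, 62, 87
The 3 values of 23 share dense rank 1.
Remaining distinct values take the next consecutive integers.

4, 1, 2, 1, 3, 5, 1, 6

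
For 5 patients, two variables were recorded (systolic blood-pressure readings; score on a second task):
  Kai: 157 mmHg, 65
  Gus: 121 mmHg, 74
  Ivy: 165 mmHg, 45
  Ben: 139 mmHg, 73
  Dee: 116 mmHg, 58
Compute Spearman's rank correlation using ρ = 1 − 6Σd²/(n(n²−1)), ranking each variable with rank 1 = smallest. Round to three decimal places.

Ranks of variable 1: 4, 2, 5, 3, 1
Ranks of variable 2: 3, 5, 1, 4, 2
d = r₁ − r₂: 1, -3, 4, -1, -1
d²: 1, 9, 16, 1, 1; Σd² = 28
ρ = 1 − 6·28/(5·24) = 1 − 168/120 = -0.400

-0.400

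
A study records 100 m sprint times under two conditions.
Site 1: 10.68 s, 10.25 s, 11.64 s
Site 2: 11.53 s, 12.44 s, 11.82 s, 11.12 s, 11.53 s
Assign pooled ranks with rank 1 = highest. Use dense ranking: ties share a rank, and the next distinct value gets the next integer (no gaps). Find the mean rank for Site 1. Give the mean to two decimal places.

Sorted (descending): 12.44, 11.82, 11.64, 11.53, 11.53, 11.12, 10.68, 10.25
The 2 values of 11.53 share dense rank 4.
Remaining distinct values take the next consecutive integers.
Site 1 values → pooled ranks: 10.68→6, 10.25→7, 11.64→3
Mean rank = (6 + 7 + 3) / 3 = 5.33

5.33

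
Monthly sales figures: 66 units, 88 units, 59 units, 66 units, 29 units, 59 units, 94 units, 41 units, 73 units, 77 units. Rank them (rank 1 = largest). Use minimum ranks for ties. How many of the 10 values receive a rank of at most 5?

Sorted (descending): 94, 88, 77, 73, 66, 66, 59, 59, 41, 29
The 2 values of 66 occupy positions 5–6 → each gets rank 5.
The 2 values of 59 occupy positions 7–8 → each gets rank 7.
Ranks ≤ 5: {1, 2, 3, 4, 5, 5} → 6 values.

6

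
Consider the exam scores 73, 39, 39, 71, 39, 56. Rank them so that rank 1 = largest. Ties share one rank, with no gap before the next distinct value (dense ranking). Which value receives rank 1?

Sorted (descending): 73, 71, 56, 39, 39, 39
The 3 values of 39 share dense rank 4.
Remaining distinct values take the next consecutive integers.
Rank 1 → value 73.

73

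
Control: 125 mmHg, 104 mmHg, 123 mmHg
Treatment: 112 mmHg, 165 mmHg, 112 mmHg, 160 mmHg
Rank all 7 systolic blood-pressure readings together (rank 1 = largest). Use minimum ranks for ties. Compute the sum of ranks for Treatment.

13

Sorted (descending): 165, 160, 125, 123, 112, 112, 104
The 2 values of 112 occupy positions 5–6 → each gets rank 5.
Treatment values → pooled ranks: 112→5, 165→1, 112→5, 160→2
Rank sum = 5 + 1 + 5 + 2 = 13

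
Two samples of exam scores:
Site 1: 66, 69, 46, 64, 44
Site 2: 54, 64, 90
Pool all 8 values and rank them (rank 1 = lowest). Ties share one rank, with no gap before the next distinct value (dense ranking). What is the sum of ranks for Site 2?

Sorted (ascending): 44, 46, 54, 64, 64, 66, 69, 90
The 2 values of 64 share dense rank 4.
Remaining distinct values take the next consecutive integers.
Site 2 values → pooled ranks: 54→3, 64→4, 90→7
Rank sum = 3 + 4 + 7 = 14

14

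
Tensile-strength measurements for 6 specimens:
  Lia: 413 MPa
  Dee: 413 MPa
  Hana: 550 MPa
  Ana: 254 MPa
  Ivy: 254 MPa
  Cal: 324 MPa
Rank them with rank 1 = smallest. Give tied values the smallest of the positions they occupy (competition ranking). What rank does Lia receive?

Sorted (ascending): 254, 254, 324, 413, 413, 550
The 2 values of 254 occupy positions 1–2 → each gets rank 1.
The 2 values of 413 occupy positions 4–5 → each gets rank 4.
Lia has value 413 MPa → rank 4.

4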